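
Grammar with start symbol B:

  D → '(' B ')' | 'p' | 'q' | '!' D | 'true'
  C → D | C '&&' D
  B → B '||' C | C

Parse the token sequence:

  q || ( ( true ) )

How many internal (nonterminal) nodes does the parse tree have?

[B [B [C [D q]]] || [C [D ( [B [C [D ( [B [C [D true]]] )]]] )]]]

12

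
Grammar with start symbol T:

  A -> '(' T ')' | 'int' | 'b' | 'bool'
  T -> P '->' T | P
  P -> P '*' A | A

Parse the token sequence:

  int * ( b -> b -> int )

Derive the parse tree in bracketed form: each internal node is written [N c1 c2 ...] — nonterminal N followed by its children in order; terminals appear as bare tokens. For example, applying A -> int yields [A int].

T
P
P * A
A * A
int * A
int * ( T )
int * ( P -> T )
int * ( A -> T )
int * ( b -> T )
int * ( b -> P -> T )
int * ( b -> A -> T )
int * ( b -> b -> T )
int * ( b -> b -> P )
int * ( b -> b -> A )
int * ( b -> b -> int )

[T [P [P [A int]] * [A ( [T [P [A b]] -> [T [P [A b]] -> [T [P [A int]]]]] )]]]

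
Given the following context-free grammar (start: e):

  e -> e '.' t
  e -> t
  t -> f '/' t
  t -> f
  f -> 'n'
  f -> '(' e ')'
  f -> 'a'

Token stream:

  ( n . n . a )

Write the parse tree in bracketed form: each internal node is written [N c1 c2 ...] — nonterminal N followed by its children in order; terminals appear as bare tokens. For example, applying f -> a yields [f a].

e
t
f
( e )
( e . t )
( e . t . t )
( t . t . t )
( f . t . t )
( n . t . t )
( n . f . t )
( n . n . t )
( n . n . f )
( n . n . a )

[e [t [f ( [e [e [e [t [f n]]] . [t [f n]]] . [t [f a]]] )]]]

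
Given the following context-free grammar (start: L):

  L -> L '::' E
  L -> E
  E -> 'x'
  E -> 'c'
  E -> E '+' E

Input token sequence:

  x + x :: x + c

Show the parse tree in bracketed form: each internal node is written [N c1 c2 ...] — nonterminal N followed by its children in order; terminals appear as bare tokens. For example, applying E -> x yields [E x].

L
L :: E
E :: E
E + E :: E
x + E :: E
x + x :: E
x + x :: E + E
x + x :: x + E
x + x :: x + c

[L [L [E [E x] + [E x]]] :: [E [E x] + [E c]]]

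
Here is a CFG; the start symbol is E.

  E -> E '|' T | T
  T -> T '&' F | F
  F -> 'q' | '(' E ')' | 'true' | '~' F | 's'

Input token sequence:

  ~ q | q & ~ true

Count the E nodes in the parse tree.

[E [E [T [F ~ [F q]]]] | [T [T [F q]] & [F ~ [F true]]]]

2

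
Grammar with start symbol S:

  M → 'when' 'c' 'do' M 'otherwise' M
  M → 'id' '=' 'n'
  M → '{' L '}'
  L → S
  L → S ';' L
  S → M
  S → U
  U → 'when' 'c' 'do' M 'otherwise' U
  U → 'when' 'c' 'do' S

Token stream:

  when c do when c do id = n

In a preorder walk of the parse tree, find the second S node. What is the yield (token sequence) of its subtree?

when c do id = n

[S [U when c do [S [U when c do [S [M id = n]]]]]]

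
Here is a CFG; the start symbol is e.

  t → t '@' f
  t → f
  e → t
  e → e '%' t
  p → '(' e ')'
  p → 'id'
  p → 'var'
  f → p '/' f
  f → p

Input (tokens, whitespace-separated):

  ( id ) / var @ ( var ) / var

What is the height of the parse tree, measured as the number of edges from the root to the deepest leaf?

[e [t [t [f [p ( [e [t [f [p id]]]] )] / [f [p var]]]] @ [f [p ( [e [t [f [p var]]]] )] / [f [p var]]]]]

9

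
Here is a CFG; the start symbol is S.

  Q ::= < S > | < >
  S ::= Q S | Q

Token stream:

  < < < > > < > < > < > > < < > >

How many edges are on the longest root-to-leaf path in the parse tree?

7

[S [Q < [S [Q < [S [Q < >]] >] [S [Q < >] [S [Q < >] [S [Q < >]]]]] >] [S [Q < [S [Q < >]] >]]]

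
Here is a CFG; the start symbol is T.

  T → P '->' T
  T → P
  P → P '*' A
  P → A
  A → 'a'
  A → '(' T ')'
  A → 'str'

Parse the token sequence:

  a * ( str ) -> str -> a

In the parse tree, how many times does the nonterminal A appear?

[T [P [P [A a]] * [A ( [T [P [A str]]] )]] -> [T [P [A str]] -> [T [P [A a]]]]]

5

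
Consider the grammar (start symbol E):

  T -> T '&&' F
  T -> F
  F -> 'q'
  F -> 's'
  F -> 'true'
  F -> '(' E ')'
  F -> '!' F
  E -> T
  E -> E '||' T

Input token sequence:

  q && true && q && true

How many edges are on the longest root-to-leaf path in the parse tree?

[E [T [T [T [T [F q]] && [F true]] && [F q]] && [F true]]]

6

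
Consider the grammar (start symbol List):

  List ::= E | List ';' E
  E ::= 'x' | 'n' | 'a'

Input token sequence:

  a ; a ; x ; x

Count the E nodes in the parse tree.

4

[List [List [List [List [E a]] ; [E a]] ; [E x]] ; [E x]]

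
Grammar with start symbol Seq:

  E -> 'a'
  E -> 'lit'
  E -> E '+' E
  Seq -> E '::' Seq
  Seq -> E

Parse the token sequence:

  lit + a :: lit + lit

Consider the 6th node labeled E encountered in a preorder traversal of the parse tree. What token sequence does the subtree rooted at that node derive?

lit

[Seq [E [E lit] + [E a]] :: [Seq [E [E lit] + [E lit]]]]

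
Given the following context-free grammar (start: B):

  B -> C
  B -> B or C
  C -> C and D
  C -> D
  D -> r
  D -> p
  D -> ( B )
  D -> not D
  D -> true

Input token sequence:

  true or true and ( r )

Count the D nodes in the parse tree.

[B [B [C [D true]]] or [C [C [D true]] and [D ( [B [C [D r]]] )]]]

4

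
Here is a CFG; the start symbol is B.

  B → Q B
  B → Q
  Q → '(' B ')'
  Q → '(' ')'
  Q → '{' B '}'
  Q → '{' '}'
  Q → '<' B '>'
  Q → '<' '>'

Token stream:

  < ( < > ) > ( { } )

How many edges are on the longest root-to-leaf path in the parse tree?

6

[B [Q < [B [Q ( [B [Q < >]] )]] >] [B [Q ( [B [Q { }]] )]]]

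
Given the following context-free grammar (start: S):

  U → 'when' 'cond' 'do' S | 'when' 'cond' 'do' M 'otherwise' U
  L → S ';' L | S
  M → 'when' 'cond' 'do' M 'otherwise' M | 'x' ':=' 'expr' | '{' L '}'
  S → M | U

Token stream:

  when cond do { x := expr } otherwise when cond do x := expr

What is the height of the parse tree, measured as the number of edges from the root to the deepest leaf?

6

[S [U when cond do [M { [L [S [M x := expr]]] }] otherwise [U when cond do [S [M x := expr]]]]]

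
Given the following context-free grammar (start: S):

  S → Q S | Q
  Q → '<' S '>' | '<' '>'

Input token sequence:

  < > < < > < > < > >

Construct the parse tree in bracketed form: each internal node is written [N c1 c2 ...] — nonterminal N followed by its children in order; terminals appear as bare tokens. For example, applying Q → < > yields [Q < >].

[S [Q < >] [S [Q < [S [Q < >] [S [Q < >] [S [Q < >]]]] >]]]

S
Q S
< > S
< > Q
< > < S >
< > < Q S >
< > < < > S >
< > < < > Q S >
< > < < > < > S >
< > < < > < > Q >
< > < < > < > < > >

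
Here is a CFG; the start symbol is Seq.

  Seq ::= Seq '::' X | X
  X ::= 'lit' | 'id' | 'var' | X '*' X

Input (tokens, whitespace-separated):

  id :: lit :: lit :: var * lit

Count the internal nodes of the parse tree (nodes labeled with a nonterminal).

10

[Seq [Seq [Seq [Seq [X id]] :: [X lit]] :: [X lit]] :: [X [X var] * [X lit]]]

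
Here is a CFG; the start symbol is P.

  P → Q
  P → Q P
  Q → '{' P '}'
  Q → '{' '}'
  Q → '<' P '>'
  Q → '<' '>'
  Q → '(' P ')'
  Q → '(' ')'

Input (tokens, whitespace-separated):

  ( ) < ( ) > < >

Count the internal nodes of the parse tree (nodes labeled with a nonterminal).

[P [Q ( )] [P [Q < [P [Q ( )]] >] [P [Q < >]]]]

8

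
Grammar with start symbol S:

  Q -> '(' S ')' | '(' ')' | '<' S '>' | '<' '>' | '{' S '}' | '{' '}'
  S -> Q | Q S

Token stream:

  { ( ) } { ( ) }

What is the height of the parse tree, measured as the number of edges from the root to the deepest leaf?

5

[S [Q { [S [Q ( )]] }] [S [Q { [S [Q ( )]] }]]]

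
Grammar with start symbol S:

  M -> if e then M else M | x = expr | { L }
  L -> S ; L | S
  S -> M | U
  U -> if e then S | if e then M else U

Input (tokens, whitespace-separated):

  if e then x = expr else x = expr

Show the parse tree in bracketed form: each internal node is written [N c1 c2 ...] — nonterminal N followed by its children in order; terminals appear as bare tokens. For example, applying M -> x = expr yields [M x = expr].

S
M
if e then M else M
if e then x = expr else M
if e then x = expr else x = expr

[S [M if e then [M x = expr] else [M x = expr]]]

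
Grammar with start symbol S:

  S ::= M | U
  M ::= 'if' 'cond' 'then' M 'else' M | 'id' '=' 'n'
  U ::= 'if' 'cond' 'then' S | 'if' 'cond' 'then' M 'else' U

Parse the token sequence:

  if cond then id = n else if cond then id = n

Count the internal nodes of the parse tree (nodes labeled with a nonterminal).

[S [U if cond then [M id = n] else [U if cond then [S [M id = n]]]]]

6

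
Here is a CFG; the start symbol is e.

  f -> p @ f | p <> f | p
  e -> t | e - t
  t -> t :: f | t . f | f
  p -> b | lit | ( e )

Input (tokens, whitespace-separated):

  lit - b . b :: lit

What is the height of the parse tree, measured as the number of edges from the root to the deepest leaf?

6

[e [e [t [f [p lit]]]] - [t [t [t [f [p b]]] . [f [p b]]] :: [f [p lit]]]]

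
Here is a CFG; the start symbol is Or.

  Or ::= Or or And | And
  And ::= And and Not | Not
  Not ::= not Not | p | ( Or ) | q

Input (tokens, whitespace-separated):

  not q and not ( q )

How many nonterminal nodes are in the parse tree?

[Or [And [And [Not not [Not q]]] and [Not not [Not ( [Or [And [Not q]]] )]]]]

10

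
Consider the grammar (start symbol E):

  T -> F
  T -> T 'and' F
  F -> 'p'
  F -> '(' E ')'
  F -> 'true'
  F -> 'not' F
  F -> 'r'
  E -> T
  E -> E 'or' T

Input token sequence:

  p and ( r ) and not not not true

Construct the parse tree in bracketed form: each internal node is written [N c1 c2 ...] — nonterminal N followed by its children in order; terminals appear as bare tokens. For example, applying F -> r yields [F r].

[E [T [T [T [F p]] and [F ( [E [T [F r]]] )]] and [F not [F not [F not [F true]]]]]]

E
T
T and F
T and F and F
F and F and F
p and F and F
p and ( E ) and F
p and ( T ) and F
p and ( F ) and F
p and ( r ) and F
p and ( r ) and not F
p and ( r ) and not not F
p and ( r ) and not not not F
p and ( r ) and not not not true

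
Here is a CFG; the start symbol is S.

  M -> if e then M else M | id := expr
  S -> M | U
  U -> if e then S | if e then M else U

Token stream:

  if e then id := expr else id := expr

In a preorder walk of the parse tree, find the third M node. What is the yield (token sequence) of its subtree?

id := expr

[S [M if e then [M id := expr] else [M id := expr]]]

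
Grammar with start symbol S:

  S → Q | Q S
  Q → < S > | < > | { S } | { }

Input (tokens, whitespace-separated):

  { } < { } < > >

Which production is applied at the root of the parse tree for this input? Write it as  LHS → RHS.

S → Q S

[S [Q { }] [S [Q < [S [Q { }] [S [Q < >]]] >]]]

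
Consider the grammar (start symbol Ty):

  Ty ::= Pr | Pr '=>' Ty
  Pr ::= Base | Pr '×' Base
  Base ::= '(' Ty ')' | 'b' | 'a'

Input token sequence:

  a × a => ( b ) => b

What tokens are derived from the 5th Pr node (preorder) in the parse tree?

[Ty [Pr [Pr [Base a]] × [Base a]] => [Ty [Pr [Base ( [Ty [Pr [Base b]]] )]] => [Ty [Pr [Base b]]]]]

b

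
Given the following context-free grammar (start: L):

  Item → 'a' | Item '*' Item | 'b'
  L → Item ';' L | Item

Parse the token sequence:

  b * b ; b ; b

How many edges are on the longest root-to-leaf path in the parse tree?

4

[L [Item [Item b] * [Item b]] ; [L [Item b] ; [L [Item b]]]]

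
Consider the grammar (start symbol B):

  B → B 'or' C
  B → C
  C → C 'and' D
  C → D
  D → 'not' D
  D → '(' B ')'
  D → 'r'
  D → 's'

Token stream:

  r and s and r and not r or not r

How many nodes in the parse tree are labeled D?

7

[B [B [C [C [C [C [D r]] and [D s]] and [D r]] and [D not [D r]]]] or [C [D not [D r]]]]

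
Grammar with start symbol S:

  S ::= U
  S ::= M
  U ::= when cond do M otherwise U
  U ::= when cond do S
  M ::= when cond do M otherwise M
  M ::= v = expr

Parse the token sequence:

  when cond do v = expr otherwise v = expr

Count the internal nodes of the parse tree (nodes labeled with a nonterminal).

4

[S [M when cond do [M v = expr] otherwise [M v = expr]]]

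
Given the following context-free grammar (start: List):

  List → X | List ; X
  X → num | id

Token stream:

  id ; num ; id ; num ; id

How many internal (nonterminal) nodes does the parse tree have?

[List [List [List [List [List [X id]] ; [X num]] ; [X id]] ; [X num]] ; [X id]]

10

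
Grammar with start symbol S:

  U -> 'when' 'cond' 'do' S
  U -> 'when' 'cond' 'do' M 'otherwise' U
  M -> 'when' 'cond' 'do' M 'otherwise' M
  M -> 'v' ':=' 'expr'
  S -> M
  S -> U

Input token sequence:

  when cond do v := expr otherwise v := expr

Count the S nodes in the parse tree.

[S [M when cond do [M v := expr] otherwise [M v := expr]]]

1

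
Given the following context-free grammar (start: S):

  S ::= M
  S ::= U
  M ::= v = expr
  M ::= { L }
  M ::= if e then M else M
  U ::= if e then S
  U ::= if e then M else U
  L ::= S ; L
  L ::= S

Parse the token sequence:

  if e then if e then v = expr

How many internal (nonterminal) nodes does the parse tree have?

[S [U if e then [S [U if e then [S [M v = expr]]]]]]

6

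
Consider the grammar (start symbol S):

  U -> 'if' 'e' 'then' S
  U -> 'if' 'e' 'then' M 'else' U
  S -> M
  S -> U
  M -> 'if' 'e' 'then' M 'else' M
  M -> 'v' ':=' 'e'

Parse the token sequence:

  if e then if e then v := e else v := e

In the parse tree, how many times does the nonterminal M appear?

[S [U if e then [S [M if e then [M v := e] else [M v := e]]]]]

3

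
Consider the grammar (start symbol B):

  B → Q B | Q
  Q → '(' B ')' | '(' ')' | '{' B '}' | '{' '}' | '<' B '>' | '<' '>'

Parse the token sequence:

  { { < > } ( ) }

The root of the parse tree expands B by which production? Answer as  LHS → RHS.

B → Q

[B [Q { [B [Q { [B [Q < >]] }] [B [Q ( )]]] }]]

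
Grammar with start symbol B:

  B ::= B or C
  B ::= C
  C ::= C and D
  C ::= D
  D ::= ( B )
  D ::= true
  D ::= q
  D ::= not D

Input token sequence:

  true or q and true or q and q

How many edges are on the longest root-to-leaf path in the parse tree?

[B [B [B [C [D true]]] or [C [C [D q]] and [D true]]] or [C [C [D q]] and [D q]]]

5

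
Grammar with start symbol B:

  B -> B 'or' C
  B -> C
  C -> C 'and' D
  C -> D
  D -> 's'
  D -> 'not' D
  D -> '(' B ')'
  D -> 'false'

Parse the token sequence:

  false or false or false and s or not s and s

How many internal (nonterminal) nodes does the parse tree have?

[B [B [B [B [C [D false]]] or [C [D false]]] or [C [C [D false]] and [D s]]] or [C [C [D not [D s]]] and [D s]]]

17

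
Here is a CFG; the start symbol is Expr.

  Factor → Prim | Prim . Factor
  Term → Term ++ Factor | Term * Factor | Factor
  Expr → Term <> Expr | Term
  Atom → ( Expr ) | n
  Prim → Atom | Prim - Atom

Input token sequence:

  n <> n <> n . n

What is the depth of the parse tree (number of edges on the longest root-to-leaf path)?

8

[Expr [Term [Factor [Prim [Atom n]]]] <> [Expr [Term [Factor [Prim [Atom n]]]] <> [Expr [Term [Factor [Prim [Atom n]] . [Factor [Prim [Atom n]]]]]]]]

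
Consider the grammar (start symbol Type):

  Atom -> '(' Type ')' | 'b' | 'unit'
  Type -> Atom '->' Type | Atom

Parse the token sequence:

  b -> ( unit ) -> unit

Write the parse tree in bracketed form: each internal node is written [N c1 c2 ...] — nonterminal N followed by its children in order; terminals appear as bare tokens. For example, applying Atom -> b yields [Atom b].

Type
Atom -> Type
b -> Type
b -> Atom -> Type
b -> ( Type ) -> Type
b -> ( Atom ) -> Type
b -> ( unit ) -> Type
b -> ( unit ) -> Atom
b -> ( unit ) -> unit

[Type [Atom b] -> [Type [Atom ( [Type [Atom unit]] )] -> [Type [Atom unit]]]]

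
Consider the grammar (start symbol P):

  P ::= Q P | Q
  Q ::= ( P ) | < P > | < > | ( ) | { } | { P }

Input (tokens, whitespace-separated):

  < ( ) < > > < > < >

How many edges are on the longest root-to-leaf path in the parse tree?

5

[P [Q < [P [Q ( )] [P [Q < >]]] >] [P [Q < >] [P [Q < >]]]]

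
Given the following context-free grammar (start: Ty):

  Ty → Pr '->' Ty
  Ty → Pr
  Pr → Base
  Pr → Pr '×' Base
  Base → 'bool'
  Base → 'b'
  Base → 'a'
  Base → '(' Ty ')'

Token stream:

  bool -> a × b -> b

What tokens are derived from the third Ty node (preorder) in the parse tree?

[Ty [Pr [Base bool]] -> [Ty [Pr [Pr [Base a]] × [Base b]] -> [Ty [Pr [Base b]]]]]

b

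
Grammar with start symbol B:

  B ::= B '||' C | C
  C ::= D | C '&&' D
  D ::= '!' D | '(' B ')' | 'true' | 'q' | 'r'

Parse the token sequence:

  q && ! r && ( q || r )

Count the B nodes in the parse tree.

[B [C [C [C [D q]] && [D ! [D r]]] && [D ( [B [B [C [D q]]] || [C [D r]]] )]]]

3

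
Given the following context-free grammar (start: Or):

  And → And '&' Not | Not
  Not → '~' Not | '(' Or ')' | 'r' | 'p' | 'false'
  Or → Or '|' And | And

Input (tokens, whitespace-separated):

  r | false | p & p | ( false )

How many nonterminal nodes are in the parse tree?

[Or [Or [Or [Or [And [Not r]]] | [And [Not false]]] | [And [And [Not p]] & [Not p]]] | [And [Not ( [Or [And [Not false]]] )]]]

17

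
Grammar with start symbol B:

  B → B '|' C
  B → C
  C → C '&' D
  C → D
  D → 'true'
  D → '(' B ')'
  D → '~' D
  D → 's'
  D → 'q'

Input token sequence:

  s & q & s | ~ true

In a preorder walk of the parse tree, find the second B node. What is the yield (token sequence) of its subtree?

s & q & s

[B [B [C [C [C [D s]] & [D q]] & [D s]]] | [C [D ~ [D true]]]]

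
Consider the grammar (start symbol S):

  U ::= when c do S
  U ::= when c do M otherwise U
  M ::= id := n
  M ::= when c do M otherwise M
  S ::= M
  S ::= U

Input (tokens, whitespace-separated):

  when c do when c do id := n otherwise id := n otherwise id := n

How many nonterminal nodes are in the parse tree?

6

[S [M when c do [M when c do [M id := n] otherwise [M id := n]] otherwise [M id := n]]]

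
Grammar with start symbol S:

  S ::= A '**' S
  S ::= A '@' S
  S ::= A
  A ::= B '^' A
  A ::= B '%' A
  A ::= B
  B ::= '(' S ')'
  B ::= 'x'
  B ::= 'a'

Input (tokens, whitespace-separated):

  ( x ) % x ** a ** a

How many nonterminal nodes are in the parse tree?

[S [A [B ( [S [A [B x]]] )] % [A [B x]]] ** [S [A [B a]] ** [S [A [B a]]]]]

14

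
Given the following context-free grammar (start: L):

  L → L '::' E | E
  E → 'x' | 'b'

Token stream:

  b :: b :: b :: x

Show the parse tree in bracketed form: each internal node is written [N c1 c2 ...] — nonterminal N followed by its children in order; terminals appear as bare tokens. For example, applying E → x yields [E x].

L
L :: E
L :: E :: E
L :: E :: E :: E
E :: E :: E :: E
b :: E :: E :: E
b :: b :: E :: E
b :: b :: b :: E
b :: b :: b :: x

[L [L [L [L [E b]] :: [E b]] :: [E b]] :: [E x]]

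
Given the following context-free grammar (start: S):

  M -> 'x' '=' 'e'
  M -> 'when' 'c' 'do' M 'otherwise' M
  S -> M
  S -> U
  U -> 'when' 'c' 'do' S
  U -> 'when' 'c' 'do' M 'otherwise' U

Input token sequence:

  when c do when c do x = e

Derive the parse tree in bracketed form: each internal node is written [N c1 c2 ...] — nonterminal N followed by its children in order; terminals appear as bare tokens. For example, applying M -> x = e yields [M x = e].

S
U
when c do S
when c do U
when c do when c do S
when c do when c do M
when c do when c do x = e

[S [U when c do [S [U when c do [S [M x = e]]]]]]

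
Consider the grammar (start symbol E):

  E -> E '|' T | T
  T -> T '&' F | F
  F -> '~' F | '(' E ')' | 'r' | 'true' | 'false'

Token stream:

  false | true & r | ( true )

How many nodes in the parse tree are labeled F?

[E [E [E [T [F false]]] | [T [T [F true]] & [F r]]] | [T [F ( [E [T [F true]]] )]]]

5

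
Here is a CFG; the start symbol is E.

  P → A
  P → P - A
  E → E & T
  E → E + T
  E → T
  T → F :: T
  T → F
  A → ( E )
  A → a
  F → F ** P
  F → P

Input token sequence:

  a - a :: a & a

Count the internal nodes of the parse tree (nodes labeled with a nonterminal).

[E [E [T [F [P [P [A a]] - [A a]]] :: [T [F [P [A a]]]]]] & [T [F [P [A a]]]]]

16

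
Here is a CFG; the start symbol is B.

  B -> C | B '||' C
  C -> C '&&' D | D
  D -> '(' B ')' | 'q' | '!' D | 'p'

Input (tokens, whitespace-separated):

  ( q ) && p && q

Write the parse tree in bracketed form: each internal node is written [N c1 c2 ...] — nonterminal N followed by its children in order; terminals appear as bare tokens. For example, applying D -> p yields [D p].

B
C
C && D
C && D && D
D && D && D
( B ) && D && D
( C ) && D && D
( D ) && D && D
( q ) && D && D
( q ) && p && D
( q ) && p && q

[B [C [C [C [D ( [B [C [D q]]] )]] && [D p]] && [D q]]]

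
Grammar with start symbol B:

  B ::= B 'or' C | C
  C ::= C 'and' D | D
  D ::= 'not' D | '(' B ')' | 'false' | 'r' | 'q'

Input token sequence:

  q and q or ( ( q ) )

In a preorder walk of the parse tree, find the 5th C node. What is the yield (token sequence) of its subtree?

[B [B [C [C [D q]] and [D q]]] or [C [D ( [B [C [D ( [B [C [D q]]] )]]] )]]]

q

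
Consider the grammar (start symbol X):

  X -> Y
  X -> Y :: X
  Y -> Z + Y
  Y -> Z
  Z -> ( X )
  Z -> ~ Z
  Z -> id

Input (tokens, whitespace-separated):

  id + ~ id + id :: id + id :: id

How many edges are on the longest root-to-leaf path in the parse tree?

5

[X [Y [Z id] + [Y [Z ~ [Z id]] + [Y [Z id]]]] :: [X [Y [Z id] + [Y [Z id]]] :: [X [Y [Z id]]]]]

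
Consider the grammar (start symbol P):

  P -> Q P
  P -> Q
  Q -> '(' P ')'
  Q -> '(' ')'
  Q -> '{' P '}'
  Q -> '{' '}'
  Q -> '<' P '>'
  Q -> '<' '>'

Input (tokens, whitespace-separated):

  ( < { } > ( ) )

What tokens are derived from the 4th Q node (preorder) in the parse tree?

( )

[P [Q ( [P [Q < [P [Q { }]] >] [P [Q ( )]]] )]]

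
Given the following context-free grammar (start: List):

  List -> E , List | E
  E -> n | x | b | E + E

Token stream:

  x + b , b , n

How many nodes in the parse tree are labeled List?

3

[List [E [E x] + [E b]] , [List [E b] , [List [E n]]]]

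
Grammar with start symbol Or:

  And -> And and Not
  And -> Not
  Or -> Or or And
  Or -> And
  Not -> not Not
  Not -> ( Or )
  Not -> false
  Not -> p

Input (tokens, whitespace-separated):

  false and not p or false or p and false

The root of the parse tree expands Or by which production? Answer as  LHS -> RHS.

[Or [Or [Or [And [And [Not false]] and [Not not [Not p]]]] or [And [Not false]]] or [And [And [Not p]] and [Not false]]]

Or -> Or or And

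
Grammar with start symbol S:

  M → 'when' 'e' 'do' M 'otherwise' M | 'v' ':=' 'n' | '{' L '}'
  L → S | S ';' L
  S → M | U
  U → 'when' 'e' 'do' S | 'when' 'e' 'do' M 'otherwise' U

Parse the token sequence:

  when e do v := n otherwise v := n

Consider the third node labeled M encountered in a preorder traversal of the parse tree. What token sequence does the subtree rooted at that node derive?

v := n

[S [M when e do [M v := n] otherwise [M v := n]]]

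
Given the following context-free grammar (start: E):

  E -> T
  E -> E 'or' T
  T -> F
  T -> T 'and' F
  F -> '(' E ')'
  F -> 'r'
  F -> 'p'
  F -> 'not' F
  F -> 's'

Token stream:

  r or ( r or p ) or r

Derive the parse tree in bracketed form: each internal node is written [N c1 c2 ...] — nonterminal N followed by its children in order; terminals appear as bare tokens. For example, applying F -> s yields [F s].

E
E or T
E or T or T
T or T or T
F or T or T
r or T or T
r or F or T
r or ( E ) or T
r or ( E or T ) or T
r or ( T or T ) or T
r or ( F or T ) or T
r or ( r or T ) or T
r or ( r or F ) or T
r or ( r or p ) or T
r or ( r or p ) or F
r or ( r or p ) or r

[E [E [E [T [F r]]] or [T [F ( [E [E [T [F r]]] or [T [F p]]] )]]] or [T [F r]]]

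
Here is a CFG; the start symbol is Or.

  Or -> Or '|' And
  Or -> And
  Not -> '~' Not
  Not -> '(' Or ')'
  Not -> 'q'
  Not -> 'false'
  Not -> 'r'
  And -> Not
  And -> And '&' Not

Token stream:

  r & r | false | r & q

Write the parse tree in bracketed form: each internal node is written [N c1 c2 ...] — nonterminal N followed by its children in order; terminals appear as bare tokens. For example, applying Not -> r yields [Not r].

[Or [Or [Or [And [And [Not r]] & [Not r]]] | [And [Not false]]] | [And [And [Not r]] & [Not q]]]

Or
Or | And
Or | And | And
And | And | And
And & Not | And | And
Not & Not | And | And
r & Not | And | And
r & r | And | And
r & r | Not | And
r & r | false | And
r & r | false | And & Not
r & r | false | Not & Not
r & r | false | r & Not
r & r | false | r & q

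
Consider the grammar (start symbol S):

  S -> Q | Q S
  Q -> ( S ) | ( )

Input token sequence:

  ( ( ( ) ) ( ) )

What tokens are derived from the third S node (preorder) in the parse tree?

[S [Q ( [S [Q ( [S [Q ( )]] )] [S [Q ( )]]] )]]

( )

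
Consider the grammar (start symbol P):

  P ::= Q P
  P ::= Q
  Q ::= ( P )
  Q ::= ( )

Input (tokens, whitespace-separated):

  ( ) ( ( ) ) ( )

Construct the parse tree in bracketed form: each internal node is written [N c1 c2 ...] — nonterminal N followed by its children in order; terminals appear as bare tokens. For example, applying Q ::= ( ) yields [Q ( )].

[P [Q ( )] [P [Q ( [P [Q ( )]] )] [P [Q ( )]]]]

P
Q P
( ) P
( ) Q P
( ) ( P ) P
( ) ( Q ) P
( ) ( ( ) ) P
( ) ( ( ) ) Q
( ) ( ( ) ) ( )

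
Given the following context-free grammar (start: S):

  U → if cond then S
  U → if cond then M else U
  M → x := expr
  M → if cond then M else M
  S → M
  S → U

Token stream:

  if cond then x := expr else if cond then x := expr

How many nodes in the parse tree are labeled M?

2

[S [U if cond then [M x := expr] else [U if cond then [S [M x := expr]]]]]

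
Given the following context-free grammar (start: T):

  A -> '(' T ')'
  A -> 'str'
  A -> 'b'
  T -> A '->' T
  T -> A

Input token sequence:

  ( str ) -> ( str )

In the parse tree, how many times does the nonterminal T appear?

[T [A ( [T [A str]] )] -> [T [A ( [T [A str]] )]]]

4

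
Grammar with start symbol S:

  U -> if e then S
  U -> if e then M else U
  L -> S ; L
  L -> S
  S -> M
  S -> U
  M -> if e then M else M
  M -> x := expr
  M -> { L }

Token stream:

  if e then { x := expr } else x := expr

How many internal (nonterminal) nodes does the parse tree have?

[S [M if e then [M { [L [S [M x := expr]]] }] else [M x := expr]]]

7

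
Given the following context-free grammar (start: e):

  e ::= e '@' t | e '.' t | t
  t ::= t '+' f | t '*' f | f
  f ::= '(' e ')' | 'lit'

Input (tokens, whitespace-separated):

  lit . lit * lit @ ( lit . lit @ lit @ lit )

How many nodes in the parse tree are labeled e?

[e [e [e [t [f lit]]] . [t [t [f lit]] * [f lit]]] @ [t [f ( [e [e [e [e [t [f lit]]] . [t [f lit]]] @ [t [f lit]]] @ [t [f lit]]] )]]]

7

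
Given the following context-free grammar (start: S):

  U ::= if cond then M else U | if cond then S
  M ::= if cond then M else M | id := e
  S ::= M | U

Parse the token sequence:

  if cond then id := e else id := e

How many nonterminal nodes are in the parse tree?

[S [M if cond then [M id := e] else [M id := e]]]

4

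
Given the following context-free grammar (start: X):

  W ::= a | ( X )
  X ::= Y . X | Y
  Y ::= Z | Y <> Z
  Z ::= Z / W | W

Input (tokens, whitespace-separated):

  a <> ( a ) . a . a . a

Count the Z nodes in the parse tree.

6

[X [Y [Y [Z [W a]]] <> [Z [W ( [X [Y [Z [W a]]]] )]]] . [X [Y [Z [W a]]] . [X [Y [Z [W a]]] . [X [Y [Z [W a]]]]]]]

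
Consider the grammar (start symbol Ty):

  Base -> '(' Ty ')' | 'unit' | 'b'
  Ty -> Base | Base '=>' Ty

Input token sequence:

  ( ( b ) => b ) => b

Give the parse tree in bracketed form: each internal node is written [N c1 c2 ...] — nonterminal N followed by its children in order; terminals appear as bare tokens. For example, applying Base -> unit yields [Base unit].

Ty
Base => Ty
( Ty ) => Ty
( Base => Ty ) => Ty
( ( Ty ) => Ty ) => Ty
( ( Base ) => Ty ) => Ty
( ( b ) => Ty ) => Ty
( ( b ) => Base ) => Ty
( ( b ) => b ) => Ty
( ( b ) => b ) => Base
( ( b ) => b ) => b

[Ty [Base ( [Ty [Base ( [Ty [Base b]] )] => [Ty [Base b]]] )] => [Ty [Base b]]]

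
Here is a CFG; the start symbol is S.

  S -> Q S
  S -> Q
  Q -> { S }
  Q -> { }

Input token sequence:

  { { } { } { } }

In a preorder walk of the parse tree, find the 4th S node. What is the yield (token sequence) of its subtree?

{ }

[S [Q { [S [Q { }] [S [Q { }] [S [Q { }]]]] }]]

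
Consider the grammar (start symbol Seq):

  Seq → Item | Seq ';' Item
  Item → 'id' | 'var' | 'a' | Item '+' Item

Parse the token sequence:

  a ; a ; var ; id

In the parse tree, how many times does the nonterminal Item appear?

[Seq [Seq [Seq [Seq [Item a]] ; [Item a]] ; [Item var]] ; [Item id]]

4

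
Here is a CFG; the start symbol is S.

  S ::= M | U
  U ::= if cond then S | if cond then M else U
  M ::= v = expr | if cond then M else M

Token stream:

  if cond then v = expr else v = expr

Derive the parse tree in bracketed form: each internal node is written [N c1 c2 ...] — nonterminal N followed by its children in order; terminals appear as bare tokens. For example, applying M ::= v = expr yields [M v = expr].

[S [M if cond then [M v = expr] else [M v = expr]]]

S
M
if cond then M else M
if cond then v = expr else M
if cond then v = expr else v = expr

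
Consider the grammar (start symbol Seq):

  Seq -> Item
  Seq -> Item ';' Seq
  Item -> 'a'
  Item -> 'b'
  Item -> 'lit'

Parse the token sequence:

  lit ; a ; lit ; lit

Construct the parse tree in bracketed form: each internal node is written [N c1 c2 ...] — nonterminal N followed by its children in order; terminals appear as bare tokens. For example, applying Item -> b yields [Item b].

[Seq [Item lit] ; [Seq [Item a] ; [Seq [Item lit] ; [Seq [Item lit]]]]]

Seq
Item ; Seq
lit ; Seq
lit ; Item ; Seq
lit ; a ; Seq
lit ; a ; Item ; Seq
lit ; a ; lit ; Seq
lit ; a ; lit ; Item
lit ; a ; lit ; lit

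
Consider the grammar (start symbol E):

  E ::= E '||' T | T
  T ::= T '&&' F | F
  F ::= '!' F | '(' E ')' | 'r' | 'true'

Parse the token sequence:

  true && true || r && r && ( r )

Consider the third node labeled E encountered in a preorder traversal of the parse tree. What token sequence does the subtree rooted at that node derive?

[E [E [T [T [F true]] && [F true]]] || [T [T [T [F r]] && [F r]] && [F ( [E [T [F r]]] )]]]

r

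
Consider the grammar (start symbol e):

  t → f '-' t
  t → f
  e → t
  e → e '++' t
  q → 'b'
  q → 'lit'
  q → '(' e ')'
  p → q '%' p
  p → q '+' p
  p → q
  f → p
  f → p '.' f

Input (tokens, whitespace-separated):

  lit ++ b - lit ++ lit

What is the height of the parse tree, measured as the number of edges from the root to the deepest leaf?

[e [e [e [t [f [p [q lit]]]]] ++ [t [f [p [q b]]] - [t [f [p [q lit]]]]]] ++ [t [f [p [q lit]]]]]

7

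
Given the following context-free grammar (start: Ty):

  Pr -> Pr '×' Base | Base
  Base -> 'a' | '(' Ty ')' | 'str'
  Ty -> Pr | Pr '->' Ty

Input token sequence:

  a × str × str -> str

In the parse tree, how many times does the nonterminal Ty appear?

2

[Ty [Pr [Pr [Pr [Base a]] × [Base str]] × [Base str]] -> [Ty [Pr [Base str]]]]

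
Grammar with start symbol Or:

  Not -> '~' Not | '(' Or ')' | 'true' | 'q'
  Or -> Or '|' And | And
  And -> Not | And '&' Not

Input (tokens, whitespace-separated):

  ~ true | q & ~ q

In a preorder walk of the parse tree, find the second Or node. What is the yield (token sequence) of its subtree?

[Or [Or [And [Not ~ [Not true]]]] | [And [And [Not q]] & [Not ~ [Not q]]]]

~ true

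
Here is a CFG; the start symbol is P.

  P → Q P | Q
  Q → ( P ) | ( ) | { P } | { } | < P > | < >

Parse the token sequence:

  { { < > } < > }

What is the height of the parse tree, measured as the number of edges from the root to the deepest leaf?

6

[P [Q { [P [Q { [P [Q < >]] }] [P [Q < >]]] }]]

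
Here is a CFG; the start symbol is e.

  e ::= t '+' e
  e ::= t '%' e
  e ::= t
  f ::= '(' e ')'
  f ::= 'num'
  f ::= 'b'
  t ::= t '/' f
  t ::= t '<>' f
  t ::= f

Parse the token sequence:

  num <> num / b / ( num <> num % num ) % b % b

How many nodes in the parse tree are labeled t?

9

[e [t [t [t [t [f num]] <> [f num]] / [f b]] / [f ( [e [t [t [f num]] <> [f num]] % [e [t [f num]]]] )]] % [e [t [f b]] % [e [t [f b]]]]]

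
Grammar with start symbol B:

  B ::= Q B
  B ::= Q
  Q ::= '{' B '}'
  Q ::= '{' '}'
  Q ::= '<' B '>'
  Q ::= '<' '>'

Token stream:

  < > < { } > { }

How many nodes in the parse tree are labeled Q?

4

[B [Q < >] [B [Q < [B [Q { }]] >] [B [Q { }]]]]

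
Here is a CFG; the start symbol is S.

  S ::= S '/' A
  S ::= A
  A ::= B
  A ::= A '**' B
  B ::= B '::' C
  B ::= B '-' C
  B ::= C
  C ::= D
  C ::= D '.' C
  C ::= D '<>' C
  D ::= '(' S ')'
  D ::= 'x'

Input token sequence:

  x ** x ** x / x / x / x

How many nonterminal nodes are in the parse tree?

[S [S [S [S [A [A [A [B [C [D x]]]] ** [B [C [D x]]]] ** [B [C [D x]]]]] / [A [B [C [D x]]]]] / [A [B [C [D x]]]]] / [A [B [C [D x]]]]]

28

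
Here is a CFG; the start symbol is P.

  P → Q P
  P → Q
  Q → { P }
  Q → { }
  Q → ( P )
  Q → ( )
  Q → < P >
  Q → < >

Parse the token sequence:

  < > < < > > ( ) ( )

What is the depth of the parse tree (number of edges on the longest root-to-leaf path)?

[P [Q < >] [P [Q < [P [Q < >]] >] [P [Q ( )] [P [Q ( )]]]]]

5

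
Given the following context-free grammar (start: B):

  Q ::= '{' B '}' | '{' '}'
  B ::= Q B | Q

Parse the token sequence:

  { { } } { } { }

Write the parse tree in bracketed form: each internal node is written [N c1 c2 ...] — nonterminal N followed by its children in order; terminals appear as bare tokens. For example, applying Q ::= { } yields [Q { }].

B
Q B
{ B } B
{ Q } B
{ { } } B
{ { } } Q B
{ { } } { } B
{ { } } { } Q
{ { } } { } { }

[B [Q { [B [Q { }]] }] [B [Q { }] [B [Q { }]]]]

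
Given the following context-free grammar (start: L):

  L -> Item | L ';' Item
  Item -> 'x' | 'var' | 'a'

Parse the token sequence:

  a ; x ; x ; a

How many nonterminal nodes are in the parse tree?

8

[L [L [L [L [Item a]] ; [Item x]] ; [Item x]] ; [Item a]]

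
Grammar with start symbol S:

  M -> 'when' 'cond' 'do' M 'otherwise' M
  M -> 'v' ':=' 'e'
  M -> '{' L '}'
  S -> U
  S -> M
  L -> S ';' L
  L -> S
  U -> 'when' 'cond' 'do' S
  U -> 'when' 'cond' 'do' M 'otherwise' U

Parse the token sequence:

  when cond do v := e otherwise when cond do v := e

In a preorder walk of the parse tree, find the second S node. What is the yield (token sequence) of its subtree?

v := e

[S [U when cond do [M v := e] otherwise [U when cond do [S [M v := e]]]]]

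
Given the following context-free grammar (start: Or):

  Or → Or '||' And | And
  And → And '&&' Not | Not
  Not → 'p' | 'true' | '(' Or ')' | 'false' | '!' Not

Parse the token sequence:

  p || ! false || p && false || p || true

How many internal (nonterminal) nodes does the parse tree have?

[Or [Or [Or [Or [Or [And [Not p]]] || [And [Not ! [Not false]]]] || [And [And [Not p]] && [Not false]]] || [And [Not p]]] || [And [Not true]]]

18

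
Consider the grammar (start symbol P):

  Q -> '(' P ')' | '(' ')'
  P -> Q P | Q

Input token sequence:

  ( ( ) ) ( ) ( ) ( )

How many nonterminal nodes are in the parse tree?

[P [Q ( [P [Q ( )]] )] [P [Q ( )] [P [Q ( )] [P [Q ( )]]]]]

10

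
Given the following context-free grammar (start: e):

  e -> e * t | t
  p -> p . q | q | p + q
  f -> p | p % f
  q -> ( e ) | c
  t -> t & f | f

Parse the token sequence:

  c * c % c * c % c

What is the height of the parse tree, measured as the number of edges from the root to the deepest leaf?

7

[e [e [e [t [f [p [q c]]]]] * [t [f [p [q c]] % [f [p [q c]]]]]] * [t [f [p [q c]] % [f [p [q c]]]]]]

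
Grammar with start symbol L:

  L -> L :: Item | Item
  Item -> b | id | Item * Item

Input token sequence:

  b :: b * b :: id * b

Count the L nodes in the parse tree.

[L [L [L [Item b]] :: [Item [Item b] * [Item b]]] :: [Item [Item id] * [Item b]]]

3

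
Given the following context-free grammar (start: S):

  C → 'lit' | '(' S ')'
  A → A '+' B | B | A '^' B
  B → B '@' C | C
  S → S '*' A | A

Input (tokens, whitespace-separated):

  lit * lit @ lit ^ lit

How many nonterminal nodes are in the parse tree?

13

[S [S [A [B [C lit]]]] * [A [A [B [B [C lit]] @ [C lit]]] ^ [B [C lit]]]]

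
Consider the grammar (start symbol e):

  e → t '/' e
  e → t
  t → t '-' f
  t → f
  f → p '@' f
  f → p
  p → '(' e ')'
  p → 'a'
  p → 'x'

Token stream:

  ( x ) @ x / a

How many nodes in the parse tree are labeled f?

[e [t [f [p ( [e [t [f [p x]]]] )] @ [f [p x]]]] / [e [t [f [p a]]]]]

4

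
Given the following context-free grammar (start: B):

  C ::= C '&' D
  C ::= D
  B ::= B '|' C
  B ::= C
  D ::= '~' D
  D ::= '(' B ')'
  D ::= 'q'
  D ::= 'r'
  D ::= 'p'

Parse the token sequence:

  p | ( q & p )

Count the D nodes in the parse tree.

4

[B [B [C [D p]]] | [C [D ( [B [C [C [D q]] & [D p]]] )]]]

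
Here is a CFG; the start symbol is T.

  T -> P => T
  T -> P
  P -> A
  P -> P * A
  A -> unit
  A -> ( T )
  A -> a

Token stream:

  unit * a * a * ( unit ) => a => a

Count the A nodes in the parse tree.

[T [P [P [P [P [A unit]] * [A a]] * [A a]] * [A ( [T [P [A unit]]] )]] => [T [P [A a]] => [T [P [A a]]]]]

7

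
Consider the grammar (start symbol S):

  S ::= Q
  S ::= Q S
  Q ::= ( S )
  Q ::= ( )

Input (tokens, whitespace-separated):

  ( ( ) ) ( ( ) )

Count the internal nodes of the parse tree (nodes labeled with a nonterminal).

8

[S [Q ( [S [Q ( )]] )] [S [Q ( [S [Q ( )]] )]]]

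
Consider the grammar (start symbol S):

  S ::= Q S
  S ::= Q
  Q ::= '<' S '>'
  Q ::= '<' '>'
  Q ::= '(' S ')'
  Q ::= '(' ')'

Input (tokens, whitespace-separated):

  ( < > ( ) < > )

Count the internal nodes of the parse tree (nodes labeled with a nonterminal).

8

[S [Q ( [S [Q < >] [S [Q ( )] [S [Q < >]]]] )]]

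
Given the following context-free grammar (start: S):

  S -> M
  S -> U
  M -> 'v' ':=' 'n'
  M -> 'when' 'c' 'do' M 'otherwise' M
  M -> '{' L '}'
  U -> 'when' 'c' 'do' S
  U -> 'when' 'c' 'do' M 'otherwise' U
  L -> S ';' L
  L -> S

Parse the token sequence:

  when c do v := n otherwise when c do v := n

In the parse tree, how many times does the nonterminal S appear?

2

[S [U when c do [M v := n] otherwise [U when c do [S [M v := n]]]]]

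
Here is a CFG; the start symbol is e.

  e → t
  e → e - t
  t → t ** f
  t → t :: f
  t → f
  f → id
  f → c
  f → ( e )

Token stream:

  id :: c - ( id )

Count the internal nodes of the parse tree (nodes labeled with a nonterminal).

[e [e [t [t [f id]] :: [f c]]] - [t [f ( [e [t [f id]]] )]]]

11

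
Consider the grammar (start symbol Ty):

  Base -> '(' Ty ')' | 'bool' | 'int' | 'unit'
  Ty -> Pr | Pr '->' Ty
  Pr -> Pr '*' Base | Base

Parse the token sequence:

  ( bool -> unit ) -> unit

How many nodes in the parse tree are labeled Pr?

[Ty [Pr [Base ( [Ty [Pr [Base bool]] -> [Ty [Pr [Base unit]]]] )]] -> [Ty [Pr [Base unit]]]]

4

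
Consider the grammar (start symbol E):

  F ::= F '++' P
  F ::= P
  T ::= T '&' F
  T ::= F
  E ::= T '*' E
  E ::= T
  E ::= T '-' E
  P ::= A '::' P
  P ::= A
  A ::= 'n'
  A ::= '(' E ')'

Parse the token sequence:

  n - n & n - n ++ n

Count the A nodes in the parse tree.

5

[E [T [F [P [A n]]]] - [E [T [T [F [P [A n]]]] & [F [P [A n]]]] - [E [T [F [F [P [A n]]] ++ [P [A n]]]]]]]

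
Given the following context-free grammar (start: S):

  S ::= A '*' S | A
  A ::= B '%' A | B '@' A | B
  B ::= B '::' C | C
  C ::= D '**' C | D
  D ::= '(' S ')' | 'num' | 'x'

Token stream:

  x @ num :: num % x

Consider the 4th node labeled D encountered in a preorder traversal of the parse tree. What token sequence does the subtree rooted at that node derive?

[S [A [B [C [D x]]] @ [A [B [B [C [D num]]] :: [C [D num]]] % [A [B [C [D x]]]]]]]

x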